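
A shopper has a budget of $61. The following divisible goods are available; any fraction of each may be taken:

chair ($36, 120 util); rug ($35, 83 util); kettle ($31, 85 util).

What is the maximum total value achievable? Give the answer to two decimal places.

Take in order of value per unit:
- chair (120/36 per unit): all 36 → value 120, running total 120.00
- kettle (85/31 per unit): 25 of 31 → value 25×85/31 = 68.5484, running total 188.55
Total 188.55.

188.55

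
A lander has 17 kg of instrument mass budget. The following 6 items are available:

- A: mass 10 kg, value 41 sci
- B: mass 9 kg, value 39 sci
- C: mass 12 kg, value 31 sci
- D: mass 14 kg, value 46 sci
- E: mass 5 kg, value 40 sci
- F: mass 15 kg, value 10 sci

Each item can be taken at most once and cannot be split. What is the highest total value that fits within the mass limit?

81 sci

This is a 0/1 knapsack; check combinations near the capacity.
- A+E: mass 10+5=15, value 41+40=81
- B+E: mass 9+5=14, value 39+40=79
- C+E: mass 12+5=17, value 31+40=71
- D: mass 14, value 46
Best: 81 sci.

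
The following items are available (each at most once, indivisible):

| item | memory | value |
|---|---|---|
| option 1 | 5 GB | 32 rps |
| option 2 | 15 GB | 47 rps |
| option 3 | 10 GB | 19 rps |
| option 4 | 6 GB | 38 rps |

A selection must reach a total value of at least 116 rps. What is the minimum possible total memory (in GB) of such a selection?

Subsets with value ≥ 116, sorted by total memory:
- option 1+option 2+option 4: memory 26, value 117
- option 1+option 2+option 3+option 4: memory 36, value 136
Minimum memory: 26 GB.

26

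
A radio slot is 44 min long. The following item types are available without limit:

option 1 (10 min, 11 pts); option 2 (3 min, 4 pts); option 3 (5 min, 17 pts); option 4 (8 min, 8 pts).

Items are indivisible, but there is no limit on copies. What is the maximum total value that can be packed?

140 pts

Best value-per-unit is option 3 at 17/5; filling with it alone gives 8×17 = 136.
Optimal mix: 1×option 2 + 8×option 3 → duration 43, value 140.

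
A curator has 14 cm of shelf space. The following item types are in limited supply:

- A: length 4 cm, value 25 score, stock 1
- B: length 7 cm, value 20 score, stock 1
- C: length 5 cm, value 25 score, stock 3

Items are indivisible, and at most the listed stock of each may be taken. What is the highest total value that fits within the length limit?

Best selections within length 14 and stock limits:
- 1×A + 2×C: length 14, value 75
- 1×A + 1×C: length 9, value 50
- 2×C: length 10, value 50
Best: 75 score.

75 score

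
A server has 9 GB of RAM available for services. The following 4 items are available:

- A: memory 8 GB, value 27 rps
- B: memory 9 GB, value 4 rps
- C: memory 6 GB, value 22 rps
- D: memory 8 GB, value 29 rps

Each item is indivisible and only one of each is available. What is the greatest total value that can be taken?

Check high-value combinations within 9 GB:
- D: memory 8, value 29
- A: memory 8, value 27
- C: memory 6, value 22
Best: 29 rps.

29 rps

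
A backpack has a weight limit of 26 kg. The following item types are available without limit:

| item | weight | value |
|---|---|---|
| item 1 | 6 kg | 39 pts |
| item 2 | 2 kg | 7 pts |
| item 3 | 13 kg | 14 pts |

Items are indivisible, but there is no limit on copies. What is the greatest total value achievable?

163 pts

Best value-per-unit is item 1 at 39/6; filling with it alone gives 4×39 = 156.
Optimal mix: 4×item 1 + 1×item 2 → weight 26, value 163.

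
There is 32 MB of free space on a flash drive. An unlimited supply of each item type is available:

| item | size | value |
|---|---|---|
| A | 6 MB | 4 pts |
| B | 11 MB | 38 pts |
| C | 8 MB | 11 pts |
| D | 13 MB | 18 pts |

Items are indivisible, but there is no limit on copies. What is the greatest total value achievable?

87 pts

Best value-per-unit is B at 38/11; filling with it alone gives 2×38 = 76.
Optimal mix: 2×B + 1×C → size 30, value 87.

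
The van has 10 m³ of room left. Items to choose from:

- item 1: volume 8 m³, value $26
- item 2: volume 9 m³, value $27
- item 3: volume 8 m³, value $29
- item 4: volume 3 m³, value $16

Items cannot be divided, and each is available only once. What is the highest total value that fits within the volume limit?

Check high-value combinations within 10 m³:
- item 3: volume 8, value 29
- item 2: volume 9, value 27
- item 1: volume 8, value 26
- item 4: volume 3, value 16
Best: $29.

$29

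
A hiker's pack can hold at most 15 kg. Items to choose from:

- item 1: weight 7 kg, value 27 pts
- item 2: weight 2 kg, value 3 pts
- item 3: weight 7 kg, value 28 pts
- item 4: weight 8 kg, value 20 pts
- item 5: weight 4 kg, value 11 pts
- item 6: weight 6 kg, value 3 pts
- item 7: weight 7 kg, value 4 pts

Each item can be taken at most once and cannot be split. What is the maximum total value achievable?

Check high-value combinations within 15 kg:
- item 1+item 3: weight 7+7=14, value 27+28=55
- item 3+item 4: weight 7+8=15, value 28+20=48
- item 1+item 4: weight 7+8=15, value 27+20=47
Best: 55 pts.

55 pts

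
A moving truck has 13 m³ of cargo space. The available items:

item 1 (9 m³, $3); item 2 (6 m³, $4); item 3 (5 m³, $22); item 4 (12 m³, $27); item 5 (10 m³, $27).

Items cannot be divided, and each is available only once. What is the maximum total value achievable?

$27

This is a 0/1 knapsack; check combinations near the capacity.
- item 5: volume 10, value 27
- item 4: volume 12, value 27
- item 2+item 3: volume 6+5=11, value 4+22=26
Best: $27.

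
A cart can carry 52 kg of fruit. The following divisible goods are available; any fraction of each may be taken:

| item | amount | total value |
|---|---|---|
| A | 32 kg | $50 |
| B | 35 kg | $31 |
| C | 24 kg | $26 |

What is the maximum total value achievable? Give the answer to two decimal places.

Take in order of value per unit:
- A (50/32 per unit): all 32 → value 50, running total 50.00
- C (26/24 per unit): 20 of 24 → value 20×26/24 = 21.6667, running total 71.67
Total 71.67.

71.67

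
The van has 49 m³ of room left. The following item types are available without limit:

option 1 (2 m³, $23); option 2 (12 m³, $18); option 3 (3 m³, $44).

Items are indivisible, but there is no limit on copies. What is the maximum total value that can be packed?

$706

Best value-per-unit is option 3 at 44/3; filling with it alone gives 16×44 = 704.
Optimal mix: 2×option 1 + 15×option 3 → volume 49, value 706.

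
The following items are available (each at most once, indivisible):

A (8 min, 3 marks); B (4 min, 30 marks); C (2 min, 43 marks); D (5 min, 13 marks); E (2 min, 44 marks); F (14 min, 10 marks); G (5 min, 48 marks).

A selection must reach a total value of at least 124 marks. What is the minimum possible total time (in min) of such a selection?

Subsets with value ≥ 124, sorted by total time:
- C+E+G: time 9, value 135
- B+C+E+G: time 13, value 165
- B+C+D+E: time 13, value 130
- C+D+E+G: time 14, value 148
Minimum time: 9 min.

9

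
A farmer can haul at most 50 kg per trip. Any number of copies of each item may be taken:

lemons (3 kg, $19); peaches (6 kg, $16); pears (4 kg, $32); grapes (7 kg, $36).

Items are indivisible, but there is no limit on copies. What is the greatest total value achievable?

$390

Best value-per-unit is pears at 32/4; filling with it alone gives 12×32 = 384.
Optimal mix: 2×lemons + 11×pears → weight 50, value 390.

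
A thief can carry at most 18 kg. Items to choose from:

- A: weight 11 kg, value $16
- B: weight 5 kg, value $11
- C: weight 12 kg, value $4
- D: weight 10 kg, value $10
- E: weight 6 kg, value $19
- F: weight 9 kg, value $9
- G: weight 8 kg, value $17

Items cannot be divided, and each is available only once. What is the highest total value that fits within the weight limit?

Check high-value combinations within 18 kg:
- E+G: weight 6+8=14, value 19+17=36
- A+E: weight 11+6=17, value 16+19=35
- B+E: weight 5+6=11, value 11+19=30
Best: $36.

$36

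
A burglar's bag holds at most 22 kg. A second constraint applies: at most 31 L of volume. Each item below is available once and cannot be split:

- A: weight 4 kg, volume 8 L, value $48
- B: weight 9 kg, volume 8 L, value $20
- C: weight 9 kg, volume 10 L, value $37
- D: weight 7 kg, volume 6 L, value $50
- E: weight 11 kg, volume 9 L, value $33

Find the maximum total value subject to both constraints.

$135

Feasible sets respecting both limits:
- A+C+D: weight 20, volume 24, value 135
- A+D+E: weight 22, volume 23, value 131
- A+B+D: weight 20, volume 22, value 118
Best: $135.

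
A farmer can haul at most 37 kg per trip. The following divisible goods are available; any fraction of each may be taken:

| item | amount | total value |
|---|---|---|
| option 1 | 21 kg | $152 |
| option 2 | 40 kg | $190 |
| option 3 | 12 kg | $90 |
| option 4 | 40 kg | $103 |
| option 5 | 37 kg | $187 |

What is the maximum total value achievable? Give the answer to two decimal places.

262.22

Take in order of value per unit:
- option 3 (90/12 per unit): all 12 → value 90, running total 90.00
- option 1 (152/21 per unit): all 21 → value 152, running total 242.00
- option 5 (187/37 per unit): 4 of 37 → value 4×187/37 = 20.2162, running total 262.22
Total 262.22.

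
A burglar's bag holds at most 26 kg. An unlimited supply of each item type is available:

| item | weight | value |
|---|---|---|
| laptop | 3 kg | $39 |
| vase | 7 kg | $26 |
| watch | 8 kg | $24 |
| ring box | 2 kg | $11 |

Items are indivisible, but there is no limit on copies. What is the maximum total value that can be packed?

$323

Best value-per-unit is laptop at 39/3; filling with it alone gives 8×39 = 312.
Optimal mix: 8×laptop + 1×ring box → weight 26, value 323.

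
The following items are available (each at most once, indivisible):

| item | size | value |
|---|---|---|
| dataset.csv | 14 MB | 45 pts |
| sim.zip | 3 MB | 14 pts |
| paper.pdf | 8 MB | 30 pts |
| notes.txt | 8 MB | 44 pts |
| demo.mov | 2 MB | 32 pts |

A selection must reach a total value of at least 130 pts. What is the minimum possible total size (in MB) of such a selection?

Subsets with value ≥ 130, sorted by total size:
- dataset.csv+sim.zip+notes.txt+demo.mov: size 27, value 135
- dataset.csv+paper.pdf+notes.txt+demo.mov: size 32, value 151
- dataset.csv+sim.zip+paper.pdf+notes.txt: size 33, value 133
Minimum size: 27 MB.

27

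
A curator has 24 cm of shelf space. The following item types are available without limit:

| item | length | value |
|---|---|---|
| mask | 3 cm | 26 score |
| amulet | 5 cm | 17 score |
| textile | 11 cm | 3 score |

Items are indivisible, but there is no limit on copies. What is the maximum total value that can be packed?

Best value-per-unit is mask at 26/3, and filling with it alone uses length 8×3=24. No mix of the others beats 8×26 = 208.

208 score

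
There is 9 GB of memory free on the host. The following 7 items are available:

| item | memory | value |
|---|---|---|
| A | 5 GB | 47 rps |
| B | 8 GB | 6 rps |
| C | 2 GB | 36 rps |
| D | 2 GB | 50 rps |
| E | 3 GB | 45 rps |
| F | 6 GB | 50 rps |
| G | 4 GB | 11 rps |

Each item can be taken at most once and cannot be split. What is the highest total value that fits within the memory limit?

133 rps

Check high-value combinations within 9 GB:
- A+C+D: memory 5+2+2=9, value 47+36+50=133
- C+D+E: memory 2+2+3=7, value 36+50+45=131
- D+E+G: memory 2+3+4=9, value 50+45+11=106
- D+F: memory 2+6=8, value 50+50=100
Best: 133 rps.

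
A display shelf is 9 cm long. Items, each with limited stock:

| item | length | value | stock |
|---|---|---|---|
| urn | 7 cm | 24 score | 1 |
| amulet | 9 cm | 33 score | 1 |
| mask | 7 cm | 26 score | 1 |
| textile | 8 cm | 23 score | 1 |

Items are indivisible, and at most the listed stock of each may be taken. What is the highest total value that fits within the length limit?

33 score

Best selections within length 9 and stock limits:
- 1×amulet: length 9, value 33
- 1×mask: length 7, value 26
Best: 33 score.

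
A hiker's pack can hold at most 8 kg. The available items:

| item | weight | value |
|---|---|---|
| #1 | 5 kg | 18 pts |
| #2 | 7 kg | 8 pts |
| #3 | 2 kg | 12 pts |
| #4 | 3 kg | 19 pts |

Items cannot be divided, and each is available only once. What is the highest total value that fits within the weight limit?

Check high-value combinations within 8 kg:
- #1+#4: weight 5+3=8, value 18+19=37
- #3+#4: weight 2+3=5, value 12+19=31
- #1+#3: weight 5+2=7, value 18+12=30
Best: 37 pts.

37 pts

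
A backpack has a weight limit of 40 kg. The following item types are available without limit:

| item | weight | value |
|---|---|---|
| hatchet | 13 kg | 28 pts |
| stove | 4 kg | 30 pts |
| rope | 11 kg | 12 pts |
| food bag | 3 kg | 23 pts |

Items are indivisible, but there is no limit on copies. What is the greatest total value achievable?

306 pts

Best value-per-unit is food bag at 23/3; filling with it alone gives 13×23 = 299.
Optimal mix: 1×stove + 12×food bag → weight 40, value 306.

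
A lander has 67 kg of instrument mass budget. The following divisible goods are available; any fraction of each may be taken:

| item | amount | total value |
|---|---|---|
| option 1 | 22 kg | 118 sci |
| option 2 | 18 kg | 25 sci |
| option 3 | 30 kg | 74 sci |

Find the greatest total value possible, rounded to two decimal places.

Take in order of value per unit:
- option 1 (118/22 per unit): all 22 → value 118, running total 118.00
- option 3 (74/30 per unit): all 30 → value 74, running total 192.00
- option 2 (25/18 per unit): 15 of 18 → value 15×25/18 = 20.8333, running total 212.83
Total 212.83.

212.83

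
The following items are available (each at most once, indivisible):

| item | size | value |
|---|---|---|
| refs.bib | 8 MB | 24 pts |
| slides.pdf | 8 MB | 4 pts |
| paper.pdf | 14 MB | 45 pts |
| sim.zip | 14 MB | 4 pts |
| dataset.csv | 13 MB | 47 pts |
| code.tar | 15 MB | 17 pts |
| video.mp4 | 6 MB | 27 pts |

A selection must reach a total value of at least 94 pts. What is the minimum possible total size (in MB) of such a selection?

Subsets with value ≥ 94, sorted by total size:
- refs.bib+dataset.csv+video.mp4: size 27, value 98
- refs.bib+paper.pdf+video.mp4: size 28, value 96
Minimum size: 27 MB.

27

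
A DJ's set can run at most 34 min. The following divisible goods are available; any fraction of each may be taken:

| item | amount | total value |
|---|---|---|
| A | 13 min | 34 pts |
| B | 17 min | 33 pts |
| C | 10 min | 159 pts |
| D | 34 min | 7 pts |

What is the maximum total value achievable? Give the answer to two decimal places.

Take in order of value per unit:
- C (159/10 per unit): all 10 → value 159, running total 159.00
- A (34/13 per unit): all 13 → value 34, running total 193.00
- B (33/17 per unit): 11 of 17 → value 11×33/17 = 21.3529, running total 214.35
Total 214.35.

214.35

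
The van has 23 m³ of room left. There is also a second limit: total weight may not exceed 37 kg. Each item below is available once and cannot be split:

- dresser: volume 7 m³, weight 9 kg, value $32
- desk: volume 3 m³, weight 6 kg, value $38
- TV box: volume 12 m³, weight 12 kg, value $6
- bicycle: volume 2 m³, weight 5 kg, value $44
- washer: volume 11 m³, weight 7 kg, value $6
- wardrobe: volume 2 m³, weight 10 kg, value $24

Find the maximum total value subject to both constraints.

Feasible sets respecting both limits:
- dresser+desk+bicycle+wardrobe: volume 14, weight 30, value 138
- dresser+desk+bicycle+washer: volume 23, weight 27, value 120
- dresser+desk+bicycle: volume 12, weight 20, value 114
Best: $138.

$138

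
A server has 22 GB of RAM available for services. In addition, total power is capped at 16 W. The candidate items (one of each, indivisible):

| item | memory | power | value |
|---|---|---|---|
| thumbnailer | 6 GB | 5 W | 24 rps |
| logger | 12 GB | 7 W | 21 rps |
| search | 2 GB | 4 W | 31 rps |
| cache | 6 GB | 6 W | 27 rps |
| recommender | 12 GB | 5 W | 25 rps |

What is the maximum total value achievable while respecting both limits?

83 rps

Feasible sets respecting both limits:
- search+cache+recommender: memory 20, power 15, value 83
- thumbnailer+search+cache: memory 14, power 15, value 82
- thumbnailer+search+recommender: memory 20, power 14, value 80
- thumbnailer+logger+search: memory 20, power 16, value 76
Best: 83 rps.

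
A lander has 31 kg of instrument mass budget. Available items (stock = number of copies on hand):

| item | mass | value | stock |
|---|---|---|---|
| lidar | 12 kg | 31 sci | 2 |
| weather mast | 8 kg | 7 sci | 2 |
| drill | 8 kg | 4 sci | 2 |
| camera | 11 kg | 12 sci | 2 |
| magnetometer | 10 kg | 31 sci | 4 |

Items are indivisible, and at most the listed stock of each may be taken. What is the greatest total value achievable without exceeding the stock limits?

93 sci

Best selections within mass 31 and stock limits:
- 3×magnetometer: mass 30, value 93
- 1×camera + 2×magnetometer: mass 31, value 74
Best: 93 sci.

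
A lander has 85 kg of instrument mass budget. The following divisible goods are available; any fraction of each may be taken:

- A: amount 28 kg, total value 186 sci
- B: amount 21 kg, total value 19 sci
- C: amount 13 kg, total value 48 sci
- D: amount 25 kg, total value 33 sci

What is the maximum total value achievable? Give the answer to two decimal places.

284.19

Take in order of value per unit:
- A (186/28 per unit): all 28 → value 186, running total 186.00
- C (48/13 per unit): all 13 → value 48, running total 234.00
- D (33/25 per unit): all 25 → value 33, running total 267.00
- B (19/21 per unit): 19 of 21 → value 19×19/21 = 17.1905, running total 284.19
Total 284.19.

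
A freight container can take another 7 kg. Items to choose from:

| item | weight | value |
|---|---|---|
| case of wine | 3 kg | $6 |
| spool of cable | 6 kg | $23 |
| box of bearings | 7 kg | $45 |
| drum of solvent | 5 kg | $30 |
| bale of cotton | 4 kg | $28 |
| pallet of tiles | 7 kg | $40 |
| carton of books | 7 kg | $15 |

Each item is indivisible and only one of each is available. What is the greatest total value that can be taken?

Check high-value combinations within 7 kg:
- box of bearings: weight 7, value 45
- pallet of tiles: weight 7, value 40
- case of wine+bale of cotton: weight 3+4=7, value 6+28=34
- drum of solvent: weight 5, value 30
Best: $45.

$45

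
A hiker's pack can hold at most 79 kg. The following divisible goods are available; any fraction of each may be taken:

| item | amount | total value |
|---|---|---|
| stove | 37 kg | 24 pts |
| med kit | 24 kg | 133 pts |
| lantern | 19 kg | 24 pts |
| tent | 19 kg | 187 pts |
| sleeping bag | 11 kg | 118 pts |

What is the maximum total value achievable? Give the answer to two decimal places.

465.89

Take in order of value per unit:
- sleeping bag (118/11 per unit): all 11 → value 118, running total 118.00
- tent (187/19 per unit): all 19 → value 187, running total 305.00
- med kit (133/24 per unit): all 24 → value 133, running total 438.00
- lantern (24/19 per unit): all 19 → value 24, running total 462.00
- stove (24/37 per unit): 6 of 37 → value 6×24/37 = 3.8919, running total 465.89
Total 465.89.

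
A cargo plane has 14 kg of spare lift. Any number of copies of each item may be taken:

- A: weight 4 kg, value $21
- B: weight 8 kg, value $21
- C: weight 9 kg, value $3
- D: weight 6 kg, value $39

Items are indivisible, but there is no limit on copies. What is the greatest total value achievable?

Best value-per-unit is D at 39/6; filling with it alone gives 2×39 = 78.
Optimal mix: 2×A + 1×D → weight 14, value 81.

$81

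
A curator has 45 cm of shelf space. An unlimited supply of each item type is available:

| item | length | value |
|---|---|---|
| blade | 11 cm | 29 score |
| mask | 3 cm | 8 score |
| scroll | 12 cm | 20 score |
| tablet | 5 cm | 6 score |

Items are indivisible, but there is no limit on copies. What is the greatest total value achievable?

Best value-per-unit is mask at 8/3, and filling with it alone uses length 15×3=45. No mix of the others beats 15×8 = 120.

120 score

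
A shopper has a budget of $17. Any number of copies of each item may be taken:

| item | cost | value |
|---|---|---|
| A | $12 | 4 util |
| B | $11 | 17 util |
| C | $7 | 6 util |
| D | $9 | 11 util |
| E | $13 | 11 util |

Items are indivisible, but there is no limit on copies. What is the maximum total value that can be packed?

17 util

Best value-per-unit is B at 17/11, and filling with it alone uses cost 1×11=11. No mix of the others beats 1×17 = 17.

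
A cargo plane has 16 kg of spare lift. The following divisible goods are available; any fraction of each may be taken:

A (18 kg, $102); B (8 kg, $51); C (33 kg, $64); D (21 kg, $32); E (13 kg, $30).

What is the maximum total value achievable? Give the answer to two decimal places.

Take in order of value per unit:
- B (51/8 per unit): all 8 → value 51, running total 51.00
- A (102/18 per unit): 8 of 18 → value 8×102/18 = 45.3333, running total 96.33
Total 96.33.

96.33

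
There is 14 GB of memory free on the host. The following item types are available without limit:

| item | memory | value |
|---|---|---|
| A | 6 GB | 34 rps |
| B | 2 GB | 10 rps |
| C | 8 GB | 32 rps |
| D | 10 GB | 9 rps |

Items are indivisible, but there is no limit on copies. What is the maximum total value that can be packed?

Best value-per-unit is A at 34/6; filling with it alone gives 2×34 = 68.
Optimal mix: 2×A + 1×B → memory 14, value 78.

78 rps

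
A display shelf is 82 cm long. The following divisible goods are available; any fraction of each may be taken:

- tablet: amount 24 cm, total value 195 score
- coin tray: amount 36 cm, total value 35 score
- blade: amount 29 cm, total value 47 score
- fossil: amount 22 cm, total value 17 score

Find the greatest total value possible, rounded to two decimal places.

Take in order of value per unit:
- tablet (195/24 per unit): all 24 → value 195, running total 195.00
- blade (47/29 per unit): all 29 → value 47, running total 242.00
- coin tray (35/36 per unit): 29 of 36 → value 29×35/36 = 28.1944, running total 270.19
Total 270.19.

270.19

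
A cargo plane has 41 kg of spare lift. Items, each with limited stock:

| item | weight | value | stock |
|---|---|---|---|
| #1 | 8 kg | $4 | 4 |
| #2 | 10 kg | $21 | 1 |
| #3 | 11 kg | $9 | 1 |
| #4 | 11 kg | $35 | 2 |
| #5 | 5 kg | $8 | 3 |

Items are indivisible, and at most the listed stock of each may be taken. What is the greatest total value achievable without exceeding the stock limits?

Top feasible selections:
- 1×#2 + 2×#4 + 1×#5: weight 37, value 99
- 1×#1 + 1×#2 + 2×#4: weight 40, value 95
- 2×#4 + 3×#5: weight 37, value 94
Best: $99.

$99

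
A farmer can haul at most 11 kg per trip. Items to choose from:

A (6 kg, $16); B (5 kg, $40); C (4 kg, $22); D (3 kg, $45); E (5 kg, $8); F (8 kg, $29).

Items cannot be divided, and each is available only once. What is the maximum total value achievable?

This is a 0/1 knapsack; check combinations near the capacity.
- B+D: weight 5+3=8, value 40+45=85
- D+F: weight 3+8=11, value 45+29=74
- C+D: weight 4+3=7, value 22+45=67
Best: $85.

$85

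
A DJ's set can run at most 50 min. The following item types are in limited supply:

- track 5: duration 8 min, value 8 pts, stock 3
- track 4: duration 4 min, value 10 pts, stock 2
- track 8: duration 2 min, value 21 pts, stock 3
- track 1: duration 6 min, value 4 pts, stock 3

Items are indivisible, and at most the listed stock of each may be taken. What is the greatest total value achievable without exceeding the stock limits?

Best selections within duration 50 and stock limits:
- 3×track 5 + 2×track 4 + 3×track 8 + 2×track 1: duration 50, value 115
- 3×track 5 + 2×track 4 + 3×track 8 + 1×track 1: duration 44, value 111
- 2×track 5 + 2×track 4 + 3×track 8 + 3×track 1: duration 48, value 111
- 3×track 5 + 2×track 4 + 3×track 8: duration 38, value 107
Best: 115 pts.

115 pts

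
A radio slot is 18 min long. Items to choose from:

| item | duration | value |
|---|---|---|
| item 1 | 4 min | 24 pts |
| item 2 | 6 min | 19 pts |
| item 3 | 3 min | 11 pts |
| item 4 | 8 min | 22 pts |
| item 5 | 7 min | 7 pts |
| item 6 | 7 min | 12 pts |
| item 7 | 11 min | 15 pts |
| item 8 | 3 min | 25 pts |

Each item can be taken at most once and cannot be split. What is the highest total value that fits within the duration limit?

Check high-value combinations within 18 min:
- item 1+item 3+item 4+item 8: duration 4+3+8+3=18, value 24+11+22+25=82
- item 1+item 2+item 3+item 8: duration 4+6+3+3=16, value 24+19+11+25=79
- item 1+item 3+item 6+item 8: duration 4+3+7+3=17, value 24+11+12+25=72
- item 1+item 4+item 8: duration 4+8+3=15, value 24+22+25=71
- item 1+item 2+item 8: duration 4+6+3=13, value 24+19+25=68
Best: 82 pts.

82 pts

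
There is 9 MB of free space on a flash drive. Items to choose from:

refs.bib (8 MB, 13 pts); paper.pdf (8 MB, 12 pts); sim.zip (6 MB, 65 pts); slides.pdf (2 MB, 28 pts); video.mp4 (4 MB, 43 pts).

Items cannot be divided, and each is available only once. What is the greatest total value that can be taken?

Check high-value combinations within 9 MB:
- sim.zip+slides.pdf: size 6+2=8, value 65+28=93
- slides.pdf+video.mp4: size 2+4=6, value 28+43=71
- sim.zip: size 6, value 65
- video.mp4: size 4, value 43
- slides.pdf: size 2, value 28
Best: 93 pts.

93 pts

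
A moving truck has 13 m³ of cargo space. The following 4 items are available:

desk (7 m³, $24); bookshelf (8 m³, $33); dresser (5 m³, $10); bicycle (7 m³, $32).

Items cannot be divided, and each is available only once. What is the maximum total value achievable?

Check high-value combinations within 13 m³:
- bookshelf+dresser: volume 8+5=13, value 33+10=43
- dresser+bicycle: volume 5+7=12, value 10+32=42
- desk+dresser: volume 7+5=12, value 24+10=34
- bookshelf: volume 8, value 33
Best: $43.

$43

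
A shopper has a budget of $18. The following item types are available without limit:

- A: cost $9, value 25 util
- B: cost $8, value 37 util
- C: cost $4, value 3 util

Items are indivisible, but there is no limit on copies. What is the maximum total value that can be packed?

74 util

Best value-per-unit is B at 37/8, and filling with it alone uses cost 2×8=16. No mix of the others beats 2×37 = 74.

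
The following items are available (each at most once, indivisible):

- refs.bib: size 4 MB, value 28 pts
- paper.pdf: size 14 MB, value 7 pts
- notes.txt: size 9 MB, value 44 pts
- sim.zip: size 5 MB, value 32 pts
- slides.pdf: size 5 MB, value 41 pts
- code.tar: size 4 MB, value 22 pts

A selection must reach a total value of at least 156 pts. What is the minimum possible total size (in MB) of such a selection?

Subsets with value ≥ 156, sorted by total size:
- refs.bib+notes.txt+sim.zip+slides.pdf+code.tar: size 27, value 167
- refs.bib+paper.pdf+notes.txt+sim.zip+slides.pdf+code.tar: size 41, value 174
Minimum size: 27 MB.

27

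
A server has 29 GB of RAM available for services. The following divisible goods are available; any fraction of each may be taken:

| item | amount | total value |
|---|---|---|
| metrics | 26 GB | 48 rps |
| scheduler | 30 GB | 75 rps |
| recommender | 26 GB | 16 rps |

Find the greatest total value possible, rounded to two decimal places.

Take in order of value per unit:
- scheduler (75/30 per unit): 29 of 30 → value 29×75/30 = 72.5000, running total 72.50
Total 72.50.

72.50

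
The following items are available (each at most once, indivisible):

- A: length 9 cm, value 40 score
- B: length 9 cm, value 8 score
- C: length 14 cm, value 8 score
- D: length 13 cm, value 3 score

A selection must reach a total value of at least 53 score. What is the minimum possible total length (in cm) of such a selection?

32

Subsets with value ≥ 53, sorted by total length:
- A+B+C: length 32, value 56
- A+B+C+D: length 45, value 59
Minimum length: 32 cm.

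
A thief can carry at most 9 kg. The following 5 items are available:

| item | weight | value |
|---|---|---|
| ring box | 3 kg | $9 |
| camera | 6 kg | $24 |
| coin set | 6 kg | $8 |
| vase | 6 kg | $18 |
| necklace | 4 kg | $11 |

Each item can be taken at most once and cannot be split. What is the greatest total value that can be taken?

$33

This is a 0/1 knapsack; check combinations near the capacity.
- ring box+camera: weight 3+6=9, value 9+24=33
- ring box+vase: weight 3+6=9, value 9+18=27
- camera: weight 6, value 24
Best: $33.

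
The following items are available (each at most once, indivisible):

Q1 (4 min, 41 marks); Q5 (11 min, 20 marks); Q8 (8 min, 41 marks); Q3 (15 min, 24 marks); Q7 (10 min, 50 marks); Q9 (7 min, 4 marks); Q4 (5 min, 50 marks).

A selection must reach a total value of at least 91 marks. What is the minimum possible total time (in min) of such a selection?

9

Subsets with value ≥ 91, sorted by total time:
- Q1+Q4: time 9, value 91
- Q8+Q4: time 13, value 91
Minimum time: 9 min.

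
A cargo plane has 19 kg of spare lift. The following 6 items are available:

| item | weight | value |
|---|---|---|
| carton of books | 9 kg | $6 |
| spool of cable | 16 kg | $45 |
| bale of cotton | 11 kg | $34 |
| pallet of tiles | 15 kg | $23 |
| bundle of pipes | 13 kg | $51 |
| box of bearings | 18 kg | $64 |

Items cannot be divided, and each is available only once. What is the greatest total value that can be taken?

Check high-value combinations within 19 kg:
- box of bearings: weight 18, value 64
- bundle of pipes: weight 13, value 51
- spool of cable: weight 16, value 45
- bale of cotton: weight 11, value 34
- pallet of tiles: weight 15, value 23
Best: $64.

$64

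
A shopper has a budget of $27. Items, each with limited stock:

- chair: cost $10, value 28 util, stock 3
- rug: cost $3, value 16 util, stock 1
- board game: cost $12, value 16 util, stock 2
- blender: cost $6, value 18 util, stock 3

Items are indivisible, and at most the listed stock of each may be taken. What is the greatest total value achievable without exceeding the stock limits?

80 util

Top feasible selections:
- 1×chair + 1×rug + 2×blender: cost 25, value 80
- 2×chair + 1×blender: cost 26, value 74
- 2×chair + 1×rug: cost 23, value 72
- 1×rug + 3×blender: cost 21, value 70
Best: 80 util.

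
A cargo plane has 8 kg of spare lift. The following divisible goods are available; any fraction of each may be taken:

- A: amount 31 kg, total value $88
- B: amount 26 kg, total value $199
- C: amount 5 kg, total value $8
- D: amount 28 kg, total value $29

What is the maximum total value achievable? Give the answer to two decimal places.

61.23

Take in order of value per unit:
- B (199/26 per unit): 8 of 26 → value 8×199/26 = 61.2308, running total 61.23
Total 61.23.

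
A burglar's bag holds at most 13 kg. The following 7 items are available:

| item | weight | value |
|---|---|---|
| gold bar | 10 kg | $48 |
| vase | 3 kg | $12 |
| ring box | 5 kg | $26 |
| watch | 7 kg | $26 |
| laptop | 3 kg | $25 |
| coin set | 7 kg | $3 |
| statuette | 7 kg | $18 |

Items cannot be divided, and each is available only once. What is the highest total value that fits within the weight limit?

$73

Check high-value combinations within 13 kg:
- gold bar+laptop: weight 10+3=13, value 48+25=73
- vase+ring box+laptop: weight 3+5+3=11, value 12+26+25=63
- vase+watch+laptop: weight 3+7+3=13, value 12+26+25=63
- gold bar+vase: weight 10+3=13, value 48+12=60
- vase+laptop+statuette: weight 3+3+7=13, value 12+25+18=55
Best: $73.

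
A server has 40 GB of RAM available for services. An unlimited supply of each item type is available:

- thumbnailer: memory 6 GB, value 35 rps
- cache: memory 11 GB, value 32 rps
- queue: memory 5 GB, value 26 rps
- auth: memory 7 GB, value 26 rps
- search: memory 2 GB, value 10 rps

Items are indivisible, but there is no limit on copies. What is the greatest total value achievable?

230 rps

Best value-per-unit is thumbnailer at 35/6; filling with it alone gives 6×35 = 210.
Optimal mix: 6×thumbnailer + 2×search → memory 40, value 230.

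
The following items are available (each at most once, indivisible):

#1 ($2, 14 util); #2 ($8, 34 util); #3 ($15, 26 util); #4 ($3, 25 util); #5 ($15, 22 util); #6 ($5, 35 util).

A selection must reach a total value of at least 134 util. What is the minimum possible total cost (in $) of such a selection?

33

Subsets with value ≥ 134, sorted by total cost:
- #1+#2+#3+#4+#6: cost 33, value 134
- #2+#3+#4+#5+#6: cost 46, value 142
- #1+#2+#3+#4+#5+#6: cost 48, value 156
Minimum cost: 33 $.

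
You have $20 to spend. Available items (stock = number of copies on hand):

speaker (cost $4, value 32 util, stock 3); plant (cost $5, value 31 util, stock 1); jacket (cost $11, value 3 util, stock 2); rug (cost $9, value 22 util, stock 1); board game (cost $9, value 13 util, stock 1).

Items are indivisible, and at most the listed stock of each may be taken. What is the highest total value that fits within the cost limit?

127 util

Best selections within cost 20 and stock limits:
- 3×speaker + 1×plant: cost 17, value 127
- 3×speaker: cost 12, value 96
Best: 127 util.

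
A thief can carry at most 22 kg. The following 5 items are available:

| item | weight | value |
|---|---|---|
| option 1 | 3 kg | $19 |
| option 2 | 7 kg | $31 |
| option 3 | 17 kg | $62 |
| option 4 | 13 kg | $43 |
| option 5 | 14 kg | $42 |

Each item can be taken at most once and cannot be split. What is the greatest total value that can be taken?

$81

Check high-value combinations within 22 kg:
- option 1+option 3: weight 3+17=20, value 19+62=81
- option 2+option 4: weight 7+13=20, value 31+43=74
- option 2+option 5: weight 7+14=21, value 31+42=73
- option 1+option 4: weight 3+13=16, value 19+43=62
- option 3: weight 17, value 62
Best: $81.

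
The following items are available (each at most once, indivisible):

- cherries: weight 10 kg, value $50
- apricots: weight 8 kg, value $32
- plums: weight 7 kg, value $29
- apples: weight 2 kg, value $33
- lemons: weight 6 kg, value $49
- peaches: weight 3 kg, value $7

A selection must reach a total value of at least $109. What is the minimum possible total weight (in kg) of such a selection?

15

Subsets with value ≥ 109, sorted by total weight:
- plums+apples+lemons: weight 15, value 111
- apricots+apples+lemons: weight 16, value 114
- cherries+apples+lemons: weight 18, value 132
- plums+apples+lemons+peaches: weight 18, value 118
Minimum weight: 15 kg.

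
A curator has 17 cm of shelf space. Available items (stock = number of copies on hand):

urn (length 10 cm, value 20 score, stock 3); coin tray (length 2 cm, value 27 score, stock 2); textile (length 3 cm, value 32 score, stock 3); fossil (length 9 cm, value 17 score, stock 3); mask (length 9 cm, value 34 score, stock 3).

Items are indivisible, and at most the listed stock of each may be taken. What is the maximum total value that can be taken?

150 score

Top feasible selections:
- 2×coin tray + 3×textile: length 13, value 150
- 1×coin tray + 2×textile + 1×mask: length 17, value 125
Best: 150 score.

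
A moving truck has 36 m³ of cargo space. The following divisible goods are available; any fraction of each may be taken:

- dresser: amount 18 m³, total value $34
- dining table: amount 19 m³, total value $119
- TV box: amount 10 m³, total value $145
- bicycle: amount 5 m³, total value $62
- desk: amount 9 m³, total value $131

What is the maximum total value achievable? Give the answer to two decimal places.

Take in order of value per unit:
- desk (131/9 per unit): all 9 → value 131, running total 131.00
- TV box (145/10 per unit): all 10 → value 145, running total 276.00
- bicycle (62/5 per unit): all 5 → value 62, running total 338.00
- dining table (119/19 per unit): 12 of 19 → value 12×119/19 = 75.1579, running total 413.16
Total 413.16.

413.16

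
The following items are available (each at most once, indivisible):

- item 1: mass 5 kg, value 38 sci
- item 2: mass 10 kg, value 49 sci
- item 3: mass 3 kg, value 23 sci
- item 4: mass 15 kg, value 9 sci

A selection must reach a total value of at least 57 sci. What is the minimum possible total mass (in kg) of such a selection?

Subsets with value ≥ 57, sorted by total mass:
- item 1+item 3: mass 8, value 61
- item 2+item 3: mass 13, value 72
- item 1+item 2: mass 15, value 87
Minimum mass: 8 kg.

8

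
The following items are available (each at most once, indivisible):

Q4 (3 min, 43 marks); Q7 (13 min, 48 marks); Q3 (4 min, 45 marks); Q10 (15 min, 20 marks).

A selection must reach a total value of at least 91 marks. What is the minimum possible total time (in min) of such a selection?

16

Subsets with value ≥ 91, sorted by total time:
- Q4+Q7: time 16, value 91
- Q7+Q3: time 17, value 93
- Q4+Q7+Q3: time 20, value 136
- Q4+Q3+Q10: time 22, value 108
Minimum time: 16 min.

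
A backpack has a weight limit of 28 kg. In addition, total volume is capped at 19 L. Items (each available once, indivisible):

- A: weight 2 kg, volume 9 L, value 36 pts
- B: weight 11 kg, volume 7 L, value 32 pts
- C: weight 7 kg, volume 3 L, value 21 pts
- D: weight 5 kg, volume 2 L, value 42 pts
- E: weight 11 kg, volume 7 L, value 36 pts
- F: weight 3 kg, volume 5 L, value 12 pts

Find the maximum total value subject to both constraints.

Feasible sets respecting both limits:
- A+D+E: weight 18, volume 18, value 114
- A+C+D+F: weight 17, volume 19, value 111
- C+D+E+F: weight 26, volume 17, value 111
Best: 114 pts.

114 pts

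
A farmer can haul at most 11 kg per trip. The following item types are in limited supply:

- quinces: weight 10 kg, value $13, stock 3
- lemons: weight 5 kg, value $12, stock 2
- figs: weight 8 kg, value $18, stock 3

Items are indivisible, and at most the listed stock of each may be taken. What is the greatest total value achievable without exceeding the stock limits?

Top feasible selections:
- 2×lemons: weight 10, value 24
- 1×figs: weight 8, value 18
Best: $24.

$24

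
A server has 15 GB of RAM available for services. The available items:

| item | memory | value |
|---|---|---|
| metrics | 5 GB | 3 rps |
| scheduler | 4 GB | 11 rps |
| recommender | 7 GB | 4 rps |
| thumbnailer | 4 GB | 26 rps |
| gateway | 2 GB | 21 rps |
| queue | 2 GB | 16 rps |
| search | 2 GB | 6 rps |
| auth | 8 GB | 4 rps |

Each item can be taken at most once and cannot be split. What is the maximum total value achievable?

Check high-value combinations within 15 GB:
- scheduler+thumbnailer+gateway+queue+search: memory 4+4+2+2+2=14, value 11+26+21+16+6=80
- scheduler+thumbnailer+gateway+queue: memory 4+4+2+2=12, value 11+26+21+16=74
- metrics+thumbnailer+gateway+queue+search: memory 5+4+2+2+2=15, value 3+26+21+16+6=72
- thumbnailer+gateway+queue+search: memory 4+2+2+2=10, value 26+21+16+6=69
Best: 80 rps.

80 rps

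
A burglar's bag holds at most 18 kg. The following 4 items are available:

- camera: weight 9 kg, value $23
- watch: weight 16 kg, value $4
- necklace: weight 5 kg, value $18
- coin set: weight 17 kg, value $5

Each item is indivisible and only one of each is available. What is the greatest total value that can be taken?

This is a 0/1 knapsack; check combinations near the capacity.
- camera+necklace: weight 9+5=14, value 23+18=41
- camera: weight 9, value 23
- necklace: weight 5, value 18
- coin set: weight 17, value 5
Best: $41.

$41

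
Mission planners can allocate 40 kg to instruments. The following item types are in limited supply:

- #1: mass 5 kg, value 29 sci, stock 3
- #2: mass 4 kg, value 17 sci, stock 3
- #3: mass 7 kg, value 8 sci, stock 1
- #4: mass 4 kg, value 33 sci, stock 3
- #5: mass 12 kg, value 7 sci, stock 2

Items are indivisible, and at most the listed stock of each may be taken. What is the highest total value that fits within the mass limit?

237 sci

Best selections within mass 40 and stock limits:
- 3×#1 + 3×#2 + 3×#4: mass 39, value 237
- 3×#1 + 2×#2 + 3×#4: mass 35, value 220
- 3×#1 + 1×#2 + 1×#3 + 3×#4: mass 38, value 211
- 2×#1 + 3×#2 + 3×#4: mass 34, value 208
Best: 237 sci.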